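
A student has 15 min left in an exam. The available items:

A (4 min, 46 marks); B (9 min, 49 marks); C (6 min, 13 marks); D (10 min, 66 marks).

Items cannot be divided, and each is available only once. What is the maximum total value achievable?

This is a 0/1 knapsack; check combinations near the capacity.
- A+D: time 4+10=14, value 46+66=112
- A+B: time 4+9=13, value 46+49=95
- D: time 10, value 66
- B+C: time 9+6=15, value 49+13=62
- A+C: time 4+6=10, value 46+13=59
Best: 112 marks.

112 marks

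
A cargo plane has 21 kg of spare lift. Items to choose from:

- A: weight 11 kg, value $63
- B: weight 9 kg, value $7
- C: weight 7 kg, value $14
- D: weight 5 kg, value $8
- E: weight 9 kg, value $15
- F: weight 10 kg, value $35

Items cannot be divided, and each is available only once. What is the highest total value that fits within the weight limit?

Check high-value combinations within 21 kg:
- A+F: weight 11+10=21, value 63+35=98
- A+E: weight 11+9=20, value 63+15=78
- A+C: weight 11+7=18, value 63+14=77
- A+D: weight 11+5=16, value 63+8=71
Best: $98.

$98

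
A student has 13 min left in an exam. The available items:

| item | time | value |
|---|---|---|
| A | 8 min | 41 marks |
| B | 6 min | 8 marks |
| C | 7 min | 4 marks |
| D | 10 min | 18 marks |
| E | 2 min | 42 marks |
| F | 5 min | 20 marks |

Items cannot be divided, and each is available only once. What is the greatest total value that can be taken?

83 marks

Check high-value combinations within 13 min:
- A+E: time 8+2=10, value 41+42=83
- B+E+F: time 6+2+5=13, value 8+42+20=70
- E+F: time 2+5=7, value 42+20=62
- A+F: time 8+5=13, value 41+20=61
- D+E: time 10+2=12, value 18+42=60
Best: 83 marks.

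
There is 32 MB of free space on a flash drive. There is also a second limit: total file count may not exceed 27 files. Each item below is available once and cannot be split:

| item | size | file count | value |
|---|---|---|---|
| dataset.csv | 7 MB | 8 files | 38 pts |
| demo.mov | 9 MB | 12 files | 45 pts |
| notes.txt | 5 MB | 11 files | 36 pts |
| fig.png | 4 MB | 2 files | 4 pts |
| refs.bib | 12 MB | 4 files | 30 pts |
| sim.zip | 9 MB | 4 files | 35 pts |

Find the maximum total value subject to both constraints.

Feasible sets respecting both limits:
- dataset.csv+demo.mov+fig.png+sim.zip: size 29, file count 26, value 122
- dataset.csv+demo.mov+sim.zip: size 25, file count 24, value 118
- dataset.csv+demo.mov+fig.png+refs.bib: size 32, file count 26, value 117
- demo.mov+notes.txt+sim.zip: size 23, file count 27, value 116
Best: 122 pts.

122 pts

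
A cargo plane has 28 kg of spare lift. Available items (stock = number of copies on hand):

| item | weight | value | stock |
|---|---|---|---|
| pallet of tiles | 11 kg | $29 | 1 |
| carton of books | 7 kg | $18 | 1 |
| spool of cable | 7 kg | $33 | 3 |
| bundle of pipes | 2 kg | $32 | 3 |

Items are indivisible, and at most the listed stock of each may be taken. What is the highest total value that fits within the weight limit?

Best selections within weight 28 and stock limits:
- 3×spool of cable + 3×bundle of pipes: weight 27, value 195
- 1×carton of books + 2×spool of cable + 3×bundle of pipes: weight 27, value 180
Best: $195.

$195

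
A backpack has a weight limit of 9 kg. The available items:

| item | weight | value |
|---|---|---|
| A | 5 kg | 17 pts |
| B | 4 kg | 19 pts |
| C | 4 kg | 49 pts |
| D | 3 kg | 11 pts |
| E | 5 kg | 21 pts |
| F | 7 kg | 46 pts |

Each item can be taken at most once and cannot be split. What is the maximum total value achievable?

70 pts

Check high-value combinations within 9 kg:
- C+E: weight 4+5=9, value 49+21=70
- B+C: weight 4+4=8, value 19+49=68
- A+C: weight 5+4=9, value 17+49=66
- C+D: weight 4+3=7, value 49+11=60
- C: weight 4, value 49
Best: 70 pts.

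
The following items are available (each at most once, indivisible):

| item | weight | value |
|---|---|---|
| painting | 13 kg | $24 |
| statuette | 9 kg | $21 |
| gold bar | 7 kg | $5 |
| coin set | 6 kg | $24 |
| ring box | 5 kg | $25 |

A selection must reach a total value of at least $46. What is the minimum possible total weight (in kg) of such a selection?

Subsets with value ≥ 46, sorted by total weight:
- coin set+ring box: weight 11, value 49
- statuette+ring box: weight 14, value 46
- gold bar+coin set+ring box: weight 18, value 54
- painting+ring box: weight 18, value 49
Minimum weight: 11 kg.

11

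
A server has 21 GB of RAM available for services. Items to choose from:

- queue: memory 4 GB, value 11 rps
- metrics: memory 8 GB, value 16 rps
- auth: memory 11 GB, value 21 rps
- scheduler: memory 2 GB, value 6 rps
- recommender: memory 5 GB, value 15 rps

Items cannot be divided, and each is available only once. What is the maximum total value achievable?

48 rps

Check high-value combinations within 21 GB:
- queue+metrics+scheduler+recommender: memory 4+8+2+5=19, value 11+16+6+15=48
- queue+auth+recommender: memory 4+11+5=20, value 11+21+15=47
- metrics+auth+scheduler: memory 8+11+2=21, value 16+21+6=43
- queue+metrics+recommender: memory 4+8+5=17, value 11+16+15=42
- auth+scheduler+recommender: memory 11+2+5=18, value 21+6+15=42
Best: 48 rps.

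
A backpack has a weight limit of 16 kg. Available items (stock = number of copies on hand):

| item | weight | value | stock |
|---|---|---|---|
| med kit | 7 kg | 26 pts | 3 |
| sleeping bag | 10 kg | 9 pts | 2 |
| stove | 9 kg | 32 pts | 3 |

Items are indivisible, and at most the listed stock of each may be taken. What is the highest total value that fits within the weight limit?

58 pts

Best selections within weight 16 and stock limits:
- 1×med kit + 1×stove: weight 16, value 58
- 2×med kit: weight 14, value 52
- 1×stove: weight 9, value 32
Best: 58 pts.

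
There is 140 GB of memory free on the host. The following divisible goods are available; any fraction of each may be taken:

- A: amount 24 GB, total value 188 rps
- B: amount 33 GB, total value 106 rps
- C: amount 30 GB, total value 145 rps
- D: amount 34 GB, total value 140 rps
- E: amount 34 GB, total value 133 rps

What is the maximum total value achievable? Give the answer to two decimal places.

663.82

Take in order of value per unit:
- A (188/24 per unit): all 24 → value 188, running total 188.00
- C (145/30 per unit): all 30 → value 145, running total 333.00
- D (140/34 per unit): all 34 → value 140, running total 473.00
- E (133/34 per unit): all 34 → value 133, running total 606.00
- B (106/33 per unit): 18 of 33 → value 18×106/33 = 57.8182, running total 663.82
Total 663.82.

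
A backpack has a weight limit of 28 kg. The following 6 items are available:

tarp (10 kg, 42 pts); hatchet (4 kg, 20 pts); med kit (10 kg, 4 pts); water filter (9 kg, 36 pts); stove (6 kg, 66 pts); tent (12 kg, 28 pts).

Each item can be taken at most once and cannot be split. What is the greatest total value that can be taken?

144 pts

Check high-value combinations within 28 kg:
- tarp+water filter+stove: weight 10+9+6=25, value 42+36+66=144
- tarp+stove+tent: weight 10+6+12=28, value 42+66+28=136
- water filter+stove+tent: weight 9+6+12=27, value 36+66+28=130
Best: 144 pts.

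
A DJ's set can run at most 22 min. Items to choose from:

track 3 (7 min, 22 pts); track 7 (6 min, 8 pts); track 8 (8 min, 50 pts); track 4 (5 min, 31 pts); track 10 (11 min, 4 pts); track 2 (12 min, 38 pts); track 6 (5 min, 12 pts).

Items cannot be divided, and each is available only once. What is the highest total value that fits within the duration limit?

Check high-value combinations within 22 min:
- track 3+track 8+track 4: duration 7+8+5=20, value 22+50+31=103
- track 8+track 4+track 6: duration 8+5+5=18, value 50+31+12=93
- track 7+track 8+track 4: duration 6+8+5=19, value 8+50+31=89
- track 8+track 2: duration 8+12=20, value 50+38=88
- track 3+track 8+track 6: duration 7+8+5=20, value 22+50+12=84
Best: 103 pts.

103 pts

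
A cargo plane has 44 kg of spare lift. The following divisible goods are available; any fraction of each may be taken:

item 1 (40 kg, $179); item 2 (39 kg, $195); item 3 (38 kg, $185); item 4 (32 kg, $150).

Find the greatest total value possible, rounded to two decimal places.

Take in order of value per unit:
- item 2 (195/39 per unit): all 39 → value 195, running total 195.00
- item 3 (185/38 per unit): 5 of 38 → value 5×185/38 = 24.3421, running total 219.34
Total 219.34.

219.34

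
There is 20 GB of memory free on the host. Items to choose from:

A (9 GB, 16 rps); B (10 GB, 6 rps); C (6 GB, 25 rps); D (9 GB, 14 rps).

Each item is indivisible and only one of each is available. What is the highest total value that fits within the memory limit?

41 rps

Check high-value combinations within 20 GB:
- A+C: memory 9+6=15, value 16+25=41
- C+D: memory 6+9=15, value 25+14=39
- B+C: memory 10+6=16, value 6+25=31
- A+D: memory 9+9=18, value 16+14=30
Best: 41 rps.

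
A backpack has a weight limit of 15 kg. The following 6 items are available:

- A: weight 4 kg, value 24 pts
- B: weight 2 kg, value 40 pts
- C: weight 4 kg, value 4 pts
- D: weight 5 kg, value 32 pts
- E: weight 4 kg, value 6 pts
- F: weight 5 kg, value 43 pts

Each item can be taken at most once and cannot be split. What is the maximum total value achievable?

115 pts

Check high-value combinations within 15 kg:
- B+D+F: weight 2+5+5=12, value 40+32+43=115
- A+B+E+F: weight 4+2+4+5=15, value 24+40+6+43=113
- A+B+C+F: weight 4+2+4+5=15, value 24+40+4+43=111
- A+B+F: weight 4+2+5=11, value 24+40+43=107
- A+B+D+E: weight 4+2+5+4=15, value 24+40+32+6=102
Best: 115 pts.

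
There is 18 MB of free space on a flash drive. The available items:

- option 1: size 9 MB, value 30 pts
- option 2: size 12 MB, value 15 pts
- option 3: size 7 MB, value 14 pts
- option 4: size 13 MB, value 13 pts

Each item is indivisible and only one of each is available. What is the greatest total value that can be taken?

This is a 0/1 knapsack; check combinations near the capacity.
- option 1+option 3: size 9+7=16, value 30+14=44
- option 1: size 9, value 30
- option 2: size 12, value 15
- option 3: size 7, value 14
- option 4: size 13, value 13
Best: 44 pts.

44 pts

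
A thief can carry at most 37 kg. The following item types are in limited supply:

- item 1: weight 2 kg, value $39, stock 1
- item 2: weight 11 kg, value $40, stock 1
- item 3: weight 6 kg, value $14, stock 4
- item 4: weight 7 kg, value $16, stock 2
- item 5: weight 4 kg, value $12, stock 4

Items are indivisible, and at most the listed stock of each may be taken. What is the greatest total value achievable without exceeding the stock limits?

$143

Best selections within weight 37 and stock limits:
- 1×item 1 + 1×item 2 + 1×item 4 + 4×item 5: weight 36, value 143
- 1×item 1 + 1×item 2 + 2×item 3 + 3×item 5: weight 37, value 143
- 1×item 1 + 1×item 2 + 1×item 3 + 4×item 5: weight 35, value 141
- 1×item 1 + 1×item 2 + 1×item 3 + 2×item 4 + 1×item 5: weight 37, value 137
Best: $143.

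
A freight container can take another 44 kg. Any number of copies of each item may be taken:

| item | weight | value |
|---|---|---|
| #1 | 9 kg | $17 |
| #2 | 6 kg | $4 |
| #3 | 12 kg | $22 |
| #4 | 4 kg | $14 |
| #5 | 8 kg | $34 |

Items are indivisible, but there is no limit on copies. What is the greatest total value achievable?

Best value-per-unit is #5 at 34/8; filling with it alone gives 5×34 = 170.
Optimal mix: 1×#4 + 5×#5 → weight 44, value 184.

$184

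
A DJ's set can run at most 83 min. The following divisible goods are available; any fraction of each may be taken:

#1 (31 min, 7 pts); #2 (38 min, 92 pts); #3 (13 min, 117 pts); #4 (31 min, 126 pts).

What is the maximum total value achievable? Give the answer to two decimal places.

335.23

Take in order of value per unit:
- #3 (117/13 per unit): all 13 → value 117, running total 117.00
- #4 (126/31 per unit): all 31 → value 126, running total 243.00
- #2 (92/38 per unit): all 38 → value 92, running total 335.00
- #1 (7/31 per unit): 1 of 31 → value 1×7/31 = 0.2258, running total 335.23
Total 335.23.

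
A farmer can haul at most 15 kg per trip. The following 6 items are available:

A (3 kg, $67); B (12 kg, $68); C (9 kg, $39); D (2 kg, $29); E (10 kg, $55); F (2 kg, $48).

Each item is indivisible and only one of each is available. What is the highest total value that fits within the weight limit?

$170

Check high-value combinations within 15 kg:
- A+E+F: weight 3+10+2=15, value 67+55+48=170
- A+C+F: weight 3+9+2=14, value 67+39+48=154
- A+D+E: weight 3+2+10=15, value 67+29+55=151
- A+D+F: weight 3+2+2=7, value 67+29+48=144
- A+C+D: weight 3+9+2=14, value 67+39+29=135
Best: $170.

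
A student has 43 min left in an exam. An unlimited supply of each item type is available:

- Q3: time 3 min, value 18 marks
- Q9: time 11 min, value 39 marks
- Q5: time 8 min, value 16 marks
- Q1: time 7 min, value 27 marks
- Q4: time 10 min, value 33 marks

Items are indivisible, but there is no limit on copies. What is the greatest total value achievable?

252 marks

Best value-per-unit is Q3 at 18/3, and filling with it alone uses time 14×3=42. No mix of the others beats 14×18 = 252.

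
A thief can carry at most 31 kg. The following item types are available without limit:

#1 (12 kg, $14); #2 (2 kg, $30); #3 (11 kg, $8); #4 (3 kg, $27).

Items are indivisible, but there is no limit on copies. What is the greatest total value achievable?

$450

Best value-per-unit is #2 at 30/2, and filling with it alone uses weight 15×2=30. No mix of the others beats 15×30 = 450.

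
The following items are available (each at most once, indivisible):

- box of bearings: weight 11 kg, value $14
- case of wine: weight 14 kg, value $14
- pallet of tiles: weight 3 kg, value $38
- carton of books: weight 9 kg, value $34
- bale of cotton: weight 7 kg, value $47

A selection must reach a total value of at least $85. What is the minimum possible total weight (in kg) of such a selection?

Subsets with value ≥ 85, sorted by total weight:
- pallet of tiles+bale of cotton: weight 10, value 85
- pallet of tiles+carton of books+bale of cotton: weight 19, value 119
- box of bearings+pallet of tiles+bale of cotton: weight 21, value 99
Minimum weight: 10 kg.

10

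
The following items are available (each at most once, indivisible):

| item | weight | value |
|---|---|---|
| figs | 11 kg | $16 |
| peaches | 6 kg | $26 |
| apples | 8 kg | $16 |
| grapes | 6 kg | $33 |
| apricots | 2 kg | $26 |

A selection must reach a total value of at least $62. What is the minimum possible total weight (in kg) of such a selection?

14

Subsets with value ≥ 62, sorted by total weight:
- peaches+grapes+apricots: weight 14, value 85
- apples+grapes+apricots: weight 16, value 75
- peaches+apples+apricots: weight 16, value 68
Minimum weight: 14 kg.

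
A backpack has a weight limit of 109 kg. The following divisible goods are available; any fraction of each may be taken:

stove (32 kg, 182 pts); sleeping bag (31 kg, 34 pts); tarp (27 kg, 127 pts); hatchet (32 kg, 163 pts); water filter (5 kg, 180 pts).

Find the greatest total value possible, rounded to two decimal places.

Take in order of value per unit:
- water filter (180/5 per unit): all 5 → value 180, running total 180.00
- stove (182/32 per unit): all 32 → value 182, running total 362.00
- hatchet (163/32 per unit): all 32 → value 163, running total 525.00
- tarp (127/27 per unit): all 27 → value 127, running total 652.00
- sleeping bag (34/31 per unit): 13 of 31 → value 13×34/31 = 14.2581, running total 666.26
Total 666.26.

666.26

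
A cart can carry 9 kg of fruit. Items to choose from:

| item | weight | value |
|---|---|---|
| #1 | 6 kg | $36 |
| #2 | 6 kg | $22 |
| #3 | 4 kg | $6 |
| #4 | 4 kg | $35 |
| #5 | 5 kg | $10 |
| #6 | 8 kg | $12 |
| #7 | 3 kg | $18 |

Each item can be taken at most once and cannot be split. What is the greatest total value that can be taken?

Check high-value combinations within 9 kg:
- #1+#7: weight 6+3=9, value 36+18=54
- #4+#7: weight 4+3=7, value 35+18=53
- #4+#5: weight 4+5=9, value 35+10=45
- #3+#4: weight 4+4=8, value 6+35=41
- #2+#7: weight 6+3=9, value 22+18=40
Best: $54.

$54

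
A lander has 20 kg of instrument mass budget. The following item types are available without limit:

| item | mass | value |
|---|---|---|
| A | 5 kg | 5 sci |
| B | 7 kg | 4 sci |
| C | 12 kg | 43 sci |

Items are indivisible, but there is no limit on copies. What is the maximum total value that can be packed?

48 sci

Best value-per-unit is C at 43/12; filling with it alone gives 1×43 = 43.
Optimal mix: 1×A + 1×C → mass 17, value 48.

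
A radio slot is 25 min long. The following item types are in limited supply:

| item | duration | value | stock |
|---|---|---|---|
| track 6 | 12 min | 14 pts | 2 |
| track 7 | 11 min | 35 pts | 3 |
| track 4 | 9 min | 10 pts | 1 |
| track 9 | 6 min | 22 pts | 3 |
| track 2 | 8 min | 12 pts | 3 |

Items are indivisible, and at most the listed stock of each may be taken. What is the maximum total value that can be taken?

Best selections within duration 25 and stock limits:
- 1×track 7 + 2×track 9: duration 23, value 79
- 2×track 7: duration 22, value 70
- 1×track 7 + 1×track 9 + 1×track 2: duration 25, value 69
- 3×track 9: duration 18, value 66
Best: 79 pts.

79 pts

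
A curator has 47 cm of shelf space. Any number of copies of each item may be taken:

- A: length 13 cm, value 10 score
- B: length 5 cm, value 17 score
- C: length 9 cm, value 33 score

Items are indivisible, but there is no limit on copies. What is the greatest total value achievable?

167 score

Best value-per-unit is C at 33/9; filling with it alone gives 5×33 = 165.
Optimal mix: 4×B + 3×C → length 47, value 167.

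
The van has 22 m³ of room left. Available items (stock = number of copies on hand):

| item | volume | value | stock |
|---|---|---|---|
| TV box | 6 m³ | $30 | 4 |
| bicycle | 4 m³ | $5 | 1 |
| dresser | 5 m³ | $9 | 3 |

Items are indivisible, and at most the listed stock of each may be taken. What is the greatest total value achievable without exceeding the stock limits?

Best selections within volume 22 and stock limits:
- 3×TV box + 1×bicycle: volume 22, value 95
- 3×TV box: volume 18, value 90
- 2×TV box + 2×dresser: volume 22, value 78
- 2×TV box + 1×bicycle + 1×dresser: volume 21, value 74
Best: $95.

$95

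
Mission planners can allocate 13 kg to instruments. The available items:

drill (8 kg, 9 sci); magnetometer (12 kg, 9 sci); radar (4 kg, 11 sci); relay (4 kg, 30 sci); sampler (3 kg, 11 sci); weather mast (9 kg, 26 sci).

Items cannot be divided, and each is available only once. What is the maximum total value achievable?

56 sci

Check high-value combinations within 13 kg:
- relay+weather mast: mass 4+9=13, value 30+26=56
- radar+relay+sampler: mass 4+4+3=11, value 11+30+11=52
- relay+sampler: mass 4+3=7, value 30+11=41
- radar+relay: mass 4+4=8, value 11+30=41
Best: 56 sci.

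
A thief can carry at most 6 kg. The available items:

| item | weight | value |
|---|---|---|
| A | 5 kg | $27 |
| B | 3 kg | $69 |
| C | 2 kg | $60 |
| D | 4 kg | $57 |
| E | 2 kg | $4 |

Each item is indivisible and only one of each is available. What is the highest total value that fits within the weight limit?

Check high-value combinations within 6 kg:
- B+C: weight 3+2=5, value 69+60=129
- C+D: weight 2+4=6, value 60+57=117
- B+E: weight 3+2=5, value 69+4=73
- B: weight 3, value 69
- C+E: weight 2+2=4, value 60+4=64
Best: $129.

$129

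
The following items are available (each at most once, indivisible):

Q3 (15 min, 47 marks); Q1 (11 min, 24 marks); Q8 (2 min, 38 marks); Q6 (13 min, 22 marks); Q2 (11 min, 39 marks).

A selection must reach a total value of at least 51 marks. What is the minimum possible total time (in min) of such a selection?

13

Subsets with value ≥ 51, sorted by total time:
- Q8+Q2: time 13, value 77
- Q1+Q8: time 13, value 62
- Q8+Q6: time 15, value 60
Minimum time: 13 min.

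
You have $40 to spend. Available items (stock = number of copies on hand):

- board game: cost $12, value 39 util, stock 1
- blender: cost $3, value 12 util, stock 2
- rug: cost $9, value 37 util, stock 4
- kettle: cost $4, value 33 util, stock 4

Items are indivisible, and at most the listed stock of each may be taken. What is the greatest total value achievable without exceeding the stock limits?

Best selections within cost 40 and stock limits:
- 2×blender + 2×rug + 4×kettle: cost 40, value 230
- 1×board game + 1×blender + 1×rug + 4×kettle: cost 40, value 220
Best: 230 util.

230 util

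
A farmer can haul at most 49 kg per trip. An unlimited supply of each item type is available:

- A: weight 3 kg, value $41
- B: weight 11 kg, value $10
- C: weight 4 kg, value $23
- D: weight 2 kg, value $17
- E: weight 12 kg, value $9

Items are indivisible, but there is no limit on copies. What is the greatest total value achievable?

$656

Best value-per-unit is A at 41/3, and filling with it alone uses weight 16×3=48. No mix of the others beats 16×41 = 656.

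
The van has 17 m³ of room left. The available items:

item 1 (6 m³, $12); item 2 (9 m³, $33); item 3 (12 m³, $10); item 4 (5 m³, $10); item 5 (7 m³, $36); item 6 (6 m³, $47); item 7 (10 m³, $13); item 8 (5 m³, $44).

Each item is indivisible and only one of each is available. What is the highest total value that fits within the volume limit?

Check high-value combinations within 17 m³:
- item 1+item 6+item 8: volume 6+6+5=17, value 12+47+44=103
- item 4+item 6+item 8: volume 5+6+5=16, value 10+47+44=101
- item 6+item 8: volume 6+5=11, value 47+44=91
- item 4+item 5+item 8: volume 5+7+5=17, value 10+36+44=90
Best: $103.

$103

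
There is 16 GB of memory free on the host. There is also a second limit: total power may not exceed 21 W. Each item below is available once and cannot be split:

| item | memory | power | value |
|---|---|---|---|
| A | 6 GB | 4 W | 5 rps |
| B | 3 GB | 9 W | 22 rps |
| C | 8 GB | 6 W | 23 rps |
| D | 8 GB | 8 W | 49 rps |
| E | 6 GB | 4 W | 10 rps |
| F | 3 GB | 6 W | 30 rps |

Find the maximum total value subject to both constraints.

Feasible sets respecting both limits:
- D+F: memory 11, power 14, value 79
- B+C+F: memory 14, power 21, value 75
- C+D: memory 16, power 14, value 72
Best: 79 rps.

79 rps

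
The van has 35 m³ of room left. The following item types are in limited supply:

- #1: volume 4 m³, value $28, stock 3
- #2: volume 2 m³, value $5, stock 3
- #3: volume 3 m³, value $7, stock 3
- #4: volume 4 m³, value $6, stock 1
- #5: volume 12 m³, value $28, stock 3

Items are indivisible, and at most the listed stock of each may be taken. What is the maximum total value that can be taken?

Best selections within volume 35 and stock limits:
- 3×#1 + 1×#2 + 3×#3 + 1×#5: volume 35, value 138
- 3×#1 + 2×#2 + 2×#3 + 1×#5: volume 34, value 136
Best: $138.

$138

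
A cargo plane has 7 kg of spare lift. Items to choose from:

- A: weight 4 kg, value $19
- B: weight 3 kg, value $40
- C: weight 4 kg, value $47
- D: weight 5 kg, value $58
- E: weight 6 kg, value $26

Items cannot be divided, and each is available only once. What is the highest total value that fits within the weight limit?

$87

This is a 0/1 knapsack; check combinations near the capacity.
- B+C: weight 3+4=7, value 40+47=87
- A+B: weight 4+3=7, value 19+40=59
- D: weight 5, value 58
- C: weight 4, value 47
- B: weight 3, value 40
Best: $87.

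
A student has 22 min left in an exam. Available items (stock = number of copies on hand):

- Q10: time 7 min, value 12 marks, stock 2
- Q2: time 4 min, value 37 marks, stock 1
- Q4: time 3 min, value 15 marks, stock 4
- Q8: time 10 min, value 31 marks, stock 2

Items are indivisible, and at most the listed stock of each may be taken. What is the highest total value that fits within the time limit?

Top feasible selections:
- 1×Q2 + 2×Q4 + 1×Q8: time 20, value 98
- 1×Q2 + 4×Q4: time 16, value 97
Best: 98 marks.

98 marks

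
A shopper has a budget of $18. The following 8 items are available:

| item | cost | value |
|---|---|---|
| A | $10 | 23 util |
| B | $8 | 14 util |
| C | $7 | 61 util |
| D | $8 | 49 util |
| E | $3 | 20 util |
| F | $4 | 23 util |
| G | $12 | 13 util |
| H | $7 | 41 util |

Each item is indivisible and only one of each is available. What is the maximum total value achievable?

Check high-value combinations within $18:
- C+D+E: cost 7+8+3=18, value 61+49+20=130
- C+F+H: cost 7+4+7=18, value 61+23+41=125
- C+E+H: cost 7+3+7=17, value 61+20+41=122
- C+D: cost 7+8=15, value 61+49=110
- D+E+H: cost 8+3+7=18, value 49+20+41=110
Best: 130 util.

130 util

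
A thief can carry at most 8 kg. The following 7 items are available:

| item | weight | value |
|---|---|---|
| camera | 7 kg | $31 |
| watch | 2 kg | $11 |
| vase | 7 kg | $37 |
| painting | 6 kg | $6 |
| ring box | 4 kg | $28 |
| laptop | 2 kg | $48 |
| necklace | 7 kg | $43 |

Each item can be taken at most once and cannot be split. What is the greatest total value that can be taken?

Check high-value combinations within 8 kg:
- watch+ring box+laptop: weight 2+4+2=8, value 11+28+48=87
- ring box+laptop: weight 4+2=6, value 28+48=76
- watch+laptop: weight 2+2=4, value 11+48=59
Best: $87.

$87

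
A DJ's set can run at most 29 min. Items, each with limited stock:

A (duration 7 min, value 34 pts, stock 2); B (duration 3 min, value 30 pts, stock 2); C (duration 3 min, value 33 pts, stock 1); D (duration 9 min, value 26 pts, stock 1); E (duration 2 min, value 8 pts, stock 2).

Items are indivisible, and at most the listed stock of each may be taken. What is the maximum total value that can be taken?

Top feasible selections:
- 2×A + 2×B + 1×C + 2×E: duration 27, value 177
- 2×A + 2×B + 1×C + 1×E: duration 25, value 169
- 1×A + 2×B + 1×C + 1×D + 2×E: duration 29, value 169
Best: 177 pts.

177 pts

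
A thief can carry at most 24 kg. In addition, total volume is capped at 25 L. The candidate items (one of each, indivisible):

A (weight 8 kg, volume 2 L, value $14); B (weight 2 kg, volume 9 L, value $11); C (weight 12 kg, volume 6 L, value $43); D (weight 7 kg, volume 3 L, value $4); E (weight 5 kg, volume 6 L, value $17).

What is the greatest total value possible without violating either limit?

Feasible sets respecting both limits:
- B+C+E: weight 19, volume 21, value 71
- A+B+C: weight 22, volume 17, value 68
- C+D+E: weight 24, volume 15, value 64
- C+E: weight 17, volume 12, value 60
Best: $71.

$71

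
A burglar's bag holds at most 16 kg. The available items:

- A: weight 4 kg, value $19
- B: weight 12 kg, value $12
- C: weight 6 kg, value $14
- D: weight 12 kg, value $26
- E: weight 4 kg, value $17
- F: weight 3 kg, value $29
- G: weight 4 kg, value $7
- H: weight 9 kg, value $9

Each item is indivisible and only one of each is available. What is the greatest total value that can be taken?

This is a 0/1 knapsack; check combinations near the capacity.
- A+E+F+G: weight 4+4+3+4=15, value 19+17+29+7=72
- A+E+F: weight 4+4+3=11, value 19+17+29=65
- A+C+F: weight 4+6+3=13, value 19+14+29=62
- C+E+F: weight 6+4+3=13, value 14+17+29=60
- A+F+H: weight 4+3+9=16, value 19+29+9=57
Best: $72.

$72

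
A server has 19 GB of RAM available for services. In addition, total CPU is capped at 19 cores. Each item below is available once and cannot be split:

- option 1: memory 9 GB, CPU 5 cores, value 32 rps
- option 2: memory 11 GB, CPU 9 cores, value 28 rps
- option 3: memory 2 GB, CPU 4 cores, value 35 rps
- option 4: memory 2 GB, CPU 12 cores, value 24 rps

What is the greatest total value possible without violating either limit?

Feasible sets respecting both limits:
- option 1+option 3: memory 11, CPU 9, value 67
- option 2+option 3: memory 13, CPU 13, value 63
- option 3+option 4: memory 4, CPU 16, value 59
- option 1+option 4: memory 11, CPU 17, value 56
Best: 67 rps.

67 rps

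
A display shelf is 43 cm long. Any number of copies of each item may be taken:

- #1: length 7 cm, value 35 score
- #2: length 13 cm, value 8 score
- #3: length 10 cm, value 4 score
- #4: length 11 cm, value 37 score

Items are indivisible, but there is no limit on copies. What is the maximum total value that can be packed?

Best value-per-unit is #1 at 35/7, and filling with it alone uses length 6×7=42. No mix of the others beats 6×35 = 210.

210 score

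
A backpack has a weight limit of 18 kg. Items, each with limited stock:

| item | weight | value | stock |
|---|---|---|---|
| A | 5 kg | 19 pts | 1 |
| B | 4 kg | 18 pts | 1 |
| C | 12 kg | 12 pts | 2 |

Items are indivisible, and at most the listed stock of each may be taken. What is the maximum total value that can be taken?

Best selections within weight 18 and stock limits:
- 1×A + 1×B: weight 9, value 37
- 1×A + 1×C: weight 17, value 31
- 1×B + 1×C: weight 16, value 30
- 1×A: weight 5, value 19
Best: 37 pts.

37 pts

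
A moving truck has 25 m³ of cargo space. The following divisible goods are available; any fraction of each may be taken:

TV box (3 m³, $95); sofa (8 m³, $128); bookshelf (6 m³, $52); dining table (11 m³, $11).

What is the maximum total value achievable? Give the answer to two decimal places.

Take in order of value per unit:
- TV box (95/3 per unit): all 3 → value 95, running total 95.00
- sofa (128/8 per unit): all 8 → value 128, running total 223.00
- bookshelf (52/6 per unit): all 6 → value 52, running total 275.00
- dining table (11/11 per unit): 8 of 11 → value 8×11/11 = 8.0000, running total 283.00
Total 283.00.

283.00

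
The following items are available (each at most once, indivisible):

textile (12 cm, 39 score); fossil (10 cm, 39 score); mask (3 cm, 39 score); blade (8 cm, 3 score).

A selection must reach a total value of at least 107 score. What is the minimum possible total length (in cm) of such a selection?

Subsets with value ≥ 107, sorted by total length:
- textile+fossil+mask: length 25, value 117
- textile+fossil+mask+blade: length 33, value 120
Minimum length: 25 cm.

25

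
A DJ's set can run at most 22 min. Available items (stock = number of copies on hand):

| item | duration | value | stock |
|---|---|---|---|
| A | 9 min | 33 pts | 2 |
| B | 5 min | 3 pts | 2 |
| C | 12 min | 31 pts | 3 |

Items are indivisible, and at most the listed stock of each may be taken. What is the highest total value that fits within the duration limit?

66 pts

Top feasible selections:
- 2×A: duration 18, value 66
- 1×A + 1×C: duration 21, value 64
- 1×A + 2×B: duration 19, value 39
- 2×B + 1×C: duration 22, value 37
Best: 66 pts.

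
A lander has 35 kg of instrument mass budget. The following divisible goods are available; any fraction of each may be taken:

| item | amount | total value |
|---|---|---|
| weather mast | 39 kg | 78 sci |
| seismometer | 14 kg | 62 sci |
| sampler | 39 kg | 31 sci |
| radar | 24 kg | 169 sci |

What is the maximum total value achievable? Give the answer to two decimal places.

Take in order of value per unit:
- radar (169/24 per unit): all 24 → value 169, running total 169.00
- seismometer (62/14 per unit): 11 of 14 → value 11×62/14 = 48.7143, running total 217.71
Total 217.71.

217.71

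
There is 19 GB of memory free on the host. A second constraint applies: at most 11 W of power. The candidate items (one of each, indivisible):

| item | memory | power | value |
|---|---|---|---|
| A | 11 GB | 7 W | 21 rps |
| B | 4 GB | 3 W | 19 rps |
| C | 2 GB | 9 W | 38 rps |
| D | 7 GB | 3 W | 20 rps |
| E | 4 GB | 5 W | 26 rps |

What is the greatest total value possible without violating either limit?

65 rps

Feasible sets respecting both limits:
- B+D+E: memory 15, power 11, value 65
- D+E: memory 11, power 8, value 46
- B+E: memory 8, power 8, value 45
Best: 65 rps.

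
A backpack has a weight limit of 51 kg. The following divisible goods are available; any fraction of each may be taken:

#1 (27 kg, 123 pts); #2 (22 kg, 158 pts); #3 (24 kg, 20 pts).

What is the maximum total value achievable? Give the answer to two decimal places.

282.67

Take in order of value per unit:
- #2 (158/22 per unit): all 22 → value 158, running total 158.00
- #1 (123/27 per unit): all 27 → value 123, running total 281.00
- #3 (20/24 per unit): 2 of 24 → value 2×20/24 = 1.6667, running total 282.67
Total 282.67.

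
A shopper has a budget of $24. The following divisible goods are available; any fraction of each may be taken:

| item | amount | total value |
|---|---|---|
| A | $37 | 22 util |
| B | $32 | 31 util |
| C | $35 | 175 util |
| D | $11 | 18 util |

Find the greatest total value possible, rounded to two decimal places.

Take in order of value per unit:
- C (175/35 per unit): 24 of 35 → value 24×175/35 = 120.0000, running total 120.00
Total 120.00.

120.00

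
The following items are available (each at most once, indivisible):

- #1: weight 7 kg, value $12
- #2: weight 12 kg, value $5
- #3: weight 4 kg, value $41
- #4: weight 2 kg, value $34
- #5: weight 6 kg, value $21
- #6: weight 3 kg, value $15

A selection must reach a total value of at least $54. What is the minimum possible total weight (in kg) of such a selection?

Subsets with value ≥ 54, sorted by total weight:
- #3+#4: weight 6, value 75
- #3+#6: weight 7, value 56
- #4+#5: weight 8, value 55
Minimum weight: 6 kg.

6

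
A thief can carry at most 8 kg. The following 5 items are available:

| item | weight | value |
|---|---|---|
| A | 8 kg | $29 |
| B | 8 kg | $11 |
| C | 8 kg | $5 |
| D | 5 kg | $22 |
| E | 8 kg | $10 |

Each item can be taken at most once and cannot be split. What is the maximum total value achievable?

$29

Check high-value combinations within 8 kg:
- A: weight 8, value 29
- D: weight 5, value 22
- B: weight 8, value 11
Best: $29.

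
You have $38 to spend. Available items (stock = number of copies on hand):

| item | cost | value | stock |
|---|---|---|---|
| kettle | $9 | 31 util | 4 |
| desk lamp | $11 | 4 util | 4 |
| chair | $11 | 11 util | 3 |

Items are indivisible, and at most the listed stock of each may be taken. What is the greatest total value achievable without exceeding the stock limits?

Best selections within cost 38 and stock limits:
- 4×kettle: cost 36, value 124
- 3×kettle + 1×chair: cost 38, value 104
- 3×kettle + 1×desk lamp: cost 38, value 97
- 3×kettle: cost 27, value 93
Best: 124 util.

124 util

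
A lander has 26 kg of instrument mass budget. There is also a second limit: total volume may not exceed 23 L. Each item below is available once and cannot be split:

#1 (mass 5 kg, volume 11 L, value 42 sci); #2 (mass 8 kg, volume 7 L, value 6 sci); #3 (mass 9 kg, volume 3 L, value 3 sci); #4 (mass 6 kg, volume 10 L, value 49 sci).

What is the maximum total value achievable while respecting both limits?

Feasible sets respecting both limits:
- #1+#4: mass 11, volume 21, value 91
- #2+#3+#4: mass 23, volume 20, value 58
- #2+#4: mass 14, volume 17, value 55
- #3+#4: mass 15, volume 13, value 52
Best: 91 sci.

91 sci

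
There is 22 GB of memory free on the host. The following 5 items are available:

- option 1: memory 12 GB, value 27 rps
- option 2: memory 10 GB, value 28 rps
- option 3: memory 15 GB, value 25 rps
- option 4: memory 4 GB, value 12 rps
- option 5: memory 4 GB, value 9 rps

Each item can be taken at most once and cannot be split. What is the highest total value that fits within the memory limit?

55 rps

This is a 0/1 knapsack; check combinations near the capacity.
- option 1+option 2: memory 12+10=22, value 27+28=55
- option 2+option 4+option 5: memory 10+4+4=18, value 28+12+9=49
- option 1+option 4+option 5: memory 12+4+4=20, value 27+12+9=48
- option 2+option 4: memory 10+4=14, value 28+12=40
- option 1+option 4: memory 12+4=16, value 27+12=39
Best: 55 rps.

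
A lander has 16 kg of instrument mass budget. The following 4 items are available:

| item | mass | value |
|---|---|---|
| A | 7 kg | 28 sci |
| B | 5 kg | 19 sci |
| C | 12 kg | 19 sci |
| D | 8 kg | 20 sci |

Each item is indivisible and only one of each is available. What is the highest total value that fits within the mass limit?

Check high-value combinations within 16 kg:
- A+D: mass 7+8=15, value 28+20=48
- A+B: mass 7+5=12, value 28+19=47
- B+D: mass 5+8=13, value 19+20=39
- A: mass 7, value 28
- D: mass 8, value 20
Best: 48 sci.

48 sci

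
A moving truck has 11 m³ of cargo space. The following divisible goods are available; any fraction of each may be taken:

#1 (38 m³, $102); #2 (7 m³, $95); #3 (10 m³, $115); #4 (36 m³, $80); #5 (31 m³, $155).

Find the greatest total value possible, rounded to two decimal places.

141.00

Take in order of value per unit:
- #2 (95/7 per unit): all 7 → value 95, running total 95.00
- #3 (115/10 per unit): 4 of 10 → value 4×115/10 = 46.0000, running total 141.00
Total 141.00.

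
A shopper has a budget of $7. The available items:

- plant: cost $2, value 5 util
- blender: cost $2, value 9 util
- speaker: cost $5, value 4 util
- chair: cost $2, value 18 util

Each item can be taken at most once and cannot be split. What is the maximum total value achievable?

32 util

Check high-value combinations within $7:
- plant+blender+chair: cost 2+2+2=6, value 5+9+18=32
- blender+chair: cost 2+2=4, value 9+18=27
- plant+chair: cost 2+2=4, value 5+18=23
- speaker+chair: cost 5+2=7, value 4+18=22
Best: 32 util.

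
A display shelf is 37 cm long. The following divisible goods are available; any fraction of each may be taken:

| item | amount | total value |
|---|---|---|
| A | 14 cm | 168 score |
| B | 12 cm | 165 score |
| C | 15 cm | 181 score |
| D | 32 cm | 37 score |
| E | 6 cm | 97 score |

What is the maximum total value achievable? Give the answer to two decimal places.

Take in order of value per unit:
- E (97/6 per unit): all 6 → value 97, running total 97.00
- B (165/12 per unit): all 12 → value 165, running total 262.00
- C (181/15 per unit): all 15 → value 181, running total 443.00
- A (168/14 per unit): 4 of 14 → value 4×168/14 = 48.0000, running total 491.00
Total 491.00.

491.00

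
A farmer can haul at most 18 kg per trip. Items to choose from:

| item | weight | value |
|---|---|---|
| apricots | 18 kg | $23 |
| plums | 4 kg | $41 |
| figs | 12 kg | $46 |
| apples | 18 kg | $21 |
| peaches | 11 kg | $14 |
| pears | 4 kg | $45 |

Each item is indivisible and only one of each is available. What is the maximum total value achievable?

$91

Check high-value combinations within 18 kg:
- figs+pears: weight 12+4=16, value 46+45=91
- plums+figs: weight 4+12=16, value 41+46=87
- plums+pears: weight 4+4=8, value 41+45=86
- peaches+pears: weight 11+4=15, value 14+45=59
- plums+peaches: weight 4+11=15, value 41+14=55
Best: $91.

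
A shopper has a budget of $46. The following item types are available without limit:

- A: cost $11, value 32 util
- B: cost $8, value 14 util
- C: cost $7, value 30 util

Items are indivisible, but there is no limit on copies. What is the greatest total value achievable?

182 util

Best value-per-unit is C at 30/7; filling with it alone gives 6×30 = 180.
Optimal mix: 1×A + 5×C → cost 46, value 182.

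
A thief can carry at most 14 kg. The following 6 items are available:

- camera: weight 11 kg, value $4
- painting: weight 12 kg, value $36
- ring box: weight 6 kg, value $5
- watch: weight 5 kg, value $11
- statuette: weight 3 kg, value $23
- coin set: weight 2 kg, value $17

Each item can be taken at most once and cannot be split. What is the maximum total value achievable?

Check high-value combinations within 14 kg:
- painting+coin set: weight 12+2=14, value 36+17=53
- watch+statuette+coin set: weight 5+3+2=10, value 11+23+17=51
- ring box+statuette+coin set: weight 6+3+2=11, value 5+23+17=45
- statuette+coin set: weight 3+2=5, value 23+17=40
Best: $53.

$53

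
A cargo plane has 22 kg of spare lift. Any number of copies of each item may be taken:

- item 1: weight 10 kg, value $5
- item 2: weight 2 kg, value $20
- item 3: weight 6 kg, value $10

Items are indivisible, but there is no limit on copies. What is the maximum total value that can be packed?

Best value-per-unit is item 2 at 20/2, and filling with it alone uses weight 11×2=22. No mix of the others beats 11×20 = 220.

$220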